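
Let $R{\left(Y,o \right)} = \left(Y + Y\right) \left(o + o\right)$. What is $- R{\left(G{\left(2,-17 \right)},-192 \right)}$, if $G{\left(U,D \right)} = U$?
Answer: $1536$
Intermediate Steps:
$R{\left(Y,o \right)} = 4 Y o$ ($R{\left(Y,o \right)} = 2 Y 2 o = 4 Y o$)
$- R{\left(G{\left(2,-17 \right)},-192 \right)} = - 4 \cdot 2 \left(-192\right) = \left(-1\right) \left(-1536\right) = 1536$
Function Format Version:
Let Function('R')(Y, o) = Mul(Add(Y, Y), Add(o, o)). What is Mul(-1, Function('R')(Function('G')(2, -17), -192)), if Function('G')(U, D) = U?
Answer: 1536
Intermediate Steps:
Function('R')(Y, o) = Mul(4, Y, o) (Function('R')(Y, o) = Mul(Mul(2, Y), Mul(2, o)) = Mul(4, Y, o))
Mul(-1, Function('R')(Function('G')(2, -17), -192)) = Mul(-1, Mul(4, 2, -192)) = Mul(-1, -1536) = 1536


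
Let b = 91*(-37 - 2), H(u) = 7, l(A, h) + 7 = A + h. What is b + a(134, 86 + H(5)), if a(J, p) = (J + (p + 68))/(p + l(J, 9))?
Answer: -812426/229 ≈ -3547.7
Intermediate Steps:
l(A, h) = -7 + A + h (l(A, h) = -7 + (A + h) = -7 + A + h)
b = -3549 (b = 91*(-39) = -3549)
a(J, p) = (68 + J + p)/(2 + J + p) (a(J, p) = (J + (p + 68))/(p + (-7 + J + 9)) = (J + (68 + p))/(p + (2 + J)) = (68 + J + p)/(2 + J + p))
b + a(134, 86 + H(5)) = -3549 + (68 + 134 + (86 + 7))/(2 + 134 + (86 + 7)) = -3549 + (68 + 134 + 93)/(2 + 134 + 93) = -3549 + 295/229 = -812426/229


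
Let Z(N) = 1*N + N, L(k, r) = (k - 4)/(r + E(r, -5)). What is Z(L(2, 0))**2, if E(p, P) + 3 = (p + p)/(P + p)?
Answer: 16/9 ≈ 1.7778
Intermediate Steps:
E(p, P) = -3 + 2*p/(P + p) (E(p, P) = -3 + (p + p)/(P + p) = -3 + (2*p)/(P + p) = -3 + 2*p/(P + p))
L(k, r) = (-4 + k)/(r + (15 - r)/(-5 + r)) (L(k, r) = (k - 4)/(r + (-r - 3*(-5))/(-5 + r)) = (-4 + k)/(r + (-r + 15)/(-5 + r)) = (-4 + k)/(r + (15 - r)/(-5 + r)))
Z(N) = 2*N (Z(N) = N + N = 2*N)
Z(L(2, 0))**2 = (2*((-5 + 0)*(-4 + 2)/(15 - 1*0 + 0*(-5 + 0))))**2 = (2*(-5*(-2)/(15 + 0 + 0*(-5))))**2 = (2*(-5*(-2)/(15 + 0 + 0)))**2 = (2*(-5*(-2)/15))**2 = (2*((1/15)*(-5)*(-2)))**2 = (2*(2/3))**2 = (4/3)**2 = 16/9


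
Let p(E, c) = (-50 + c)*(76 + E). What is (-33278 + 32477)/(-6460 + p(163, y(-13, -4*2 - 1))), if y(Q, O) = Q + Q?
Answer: 89/2736 ≈ 0.032529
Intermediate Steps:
y(Q, O) = 2*Q
(-33278 + 32477)/(-6460 + p(163, y(-13, -4*2 - 1))) = (-33278 + 32477)/(-6460 + (-3800 - 50*163 + 76*(2*(-13)) + 163*(2*(-13)))) = -801/(-6460 + (-3800 - 8150 + 76*(-26) + 163*(-26))) = -801/(-6460 + (-3800 - 8150 - 1976 - 4238)) = -801/(-6460 - 18164) = -801/(-24624) = -801*(-1/24624) = 89/2736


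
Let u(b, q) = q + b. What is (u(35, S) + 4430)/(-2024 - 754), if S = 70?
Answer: -4535/2778 ≈ -1.6325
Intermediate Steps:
u(b, q) = b + q
(u(35, S) + 4430)/(-2024 - 754) = ((35 + 70) + 4430)/(-2024 - 754) = (105 + 4430)/(-2778) = 4535*(-1/2778) = -4535/2778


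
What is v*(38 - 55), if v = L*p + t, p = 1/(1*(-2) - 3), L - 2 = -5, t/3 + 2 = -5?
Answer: 1734/5 ≈ 346.80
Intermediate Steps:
t = -21 (t = -6 + 3*(-5) = -6 - 15 = -21)
L = -3 (L = 2 - 5 = -3)
p = -⅕ (p = 1/(-2 - 3) = 1/(-5) = -⅕ ≈ -0.20000)
v = -102/5 (v = -3*(-⅕) - 21 = ⅗ - 21 = -102/5 ≈ -20.400)
v*(38 - 55) = -102*(38 - 55)/5 = -102/5*(-17) = 1734/5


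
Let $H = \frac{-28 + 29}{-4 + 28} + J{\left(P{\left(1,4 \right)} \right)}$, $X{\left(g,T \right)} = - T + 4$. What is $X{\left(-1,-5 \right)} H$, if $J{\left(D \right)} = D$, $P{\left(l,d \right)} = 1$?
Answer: $\frac{75}{8} \approx 9.375$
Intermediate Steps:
$X{\left(g,T \right)} = 4 - T$
$H = \frac{25}{24}$ ($H = \frac{-28 + 29}{-4 + 28} + 1 = 1 \cdot \frac{1}{24} + 1 = \frac{1}{24} + 1 = \frac{25}{24} \approx 1.0417$)
$X{\left(-1,-5 \right)} H = \left(4 - -5\right) \frac{25}{24} = \left(4 + 5\right) \frac{25}{24} = 9 \cdot \frac{25}{24} = \frac{75}{8}$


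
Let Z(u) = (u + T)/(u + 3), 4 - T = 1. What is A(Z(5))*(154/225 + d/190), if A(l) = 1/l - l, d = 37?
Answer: 0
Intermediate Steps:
T = 3 (T = 4 - 1*1 = 4 - 1 = 3)
Z(u) = 1 (Z(u) = (u + 3)/(u + 3) = (3 + u)/(3 + u) = 1)
A(l) = 1/l - l
A(Z(5))*(154/225 + d/190) = (1/1 - 1*1)*(154/225 + 37/190) = (1 - 1)*(154*(1/225) + 37*(1/190)) = 0*(154/225 + 37/190) = 0*(7517/8550) = 0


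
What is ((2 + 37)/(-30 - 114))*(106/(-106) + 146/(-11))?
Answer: 2041/528 ≈ 3.8655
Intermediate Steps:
((2 + 37)/(-30 - 114))*(106/(-106) + 146/(-11)) = (39/(-144))*(106*(-1/106) + 146*(-1/11)) = (39*(-1/144))*(-1 - 146/11) = -13/48*(-157/11) = 2041/528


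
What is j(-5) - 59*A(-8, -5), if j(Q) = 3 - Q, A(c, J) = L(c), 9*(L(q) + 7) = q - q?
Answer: 421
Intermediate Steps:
L(q) = -7 (L(q) = -7 + (q - q)/9 = -7 + (⅑)*0 = -7 + 0 = -7)
A(c, J) = -7
j(-5) - 59*A(-8, -5) = (3 - 1*(-5)) - 59*(-7) = (3 + 5) + 413 = 8 + 413 = 421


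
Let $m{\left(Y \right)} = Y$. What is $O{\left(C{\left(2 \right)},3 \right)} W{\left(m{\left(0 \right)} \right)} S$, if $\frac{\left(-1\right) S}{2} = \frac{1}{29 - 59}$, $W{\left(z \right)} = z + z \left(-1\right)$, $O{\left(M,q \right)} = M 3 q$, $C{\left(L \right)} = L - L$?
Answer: $0$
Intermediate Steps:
$C{\left(L \right)} = 0$
$O{\left(M,q \right)} = 3 M q$
$W{\left(z \right)} = 0$ ($W{\left(z \right)} = z - z = 0$)
$S = \frac{1}{15}$ ($S = - \frac{2}{29 - 59} = - \frac{2}{-30} = \left(-2\right) \left(- \frac{1}{30}\right) = \frac{1}{15} \approx 0.066667$)
$O{\left(C{\left(2 \right)},3 \right)} W{\left(m{\left(0 \right)} \right)} S = 3 \cdot 0 \cdot 3 \cdot 0 \cdot \frac{1}{15} = 0 \cdot 0 \cdot \frac{1}{15} = 0 \cdot \frac{1}{15} = 0$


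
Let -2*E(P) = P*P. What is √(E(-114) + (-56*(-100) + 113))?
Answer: I*√785 ≈ 28.018*I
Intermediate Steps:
E(P) = -P²/2 (E(P) = -P*P/2 = -P²/2)
√(E(-114) + (-56*(-100) + 113)) = √(-½*(-114)² + (-56*(-100) + 113)) = √(-½*12996 + (5600 + 113)) = √(-6498 + 5713) = √(-785) = I*√785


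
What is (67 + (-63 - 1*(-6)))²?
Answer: 100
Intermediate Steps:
(67 + (-63 - 1*(-6)))² = (67 + (-63 + 6))² = (67 - 57)² = 10² = 100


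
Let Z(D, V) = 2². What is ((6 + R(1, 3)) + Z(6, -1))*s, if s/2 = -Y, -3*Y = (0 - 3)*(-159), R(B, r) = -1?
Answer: 2862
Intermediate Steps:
Z(D, V) = 4
Y = -159 (Y = -(0 - 3)*(-159)/3 = -(-1)*(-159) = -⅓*477 = -159)
s = 318 (s = 2*(-1*(-159)) = 2*159 = 318)
((6 + R(1, 3)) + Z(6, -1))*s = ((6 - 1) + 4)*318 = (5 + 4)*318 = 9*318 = 2862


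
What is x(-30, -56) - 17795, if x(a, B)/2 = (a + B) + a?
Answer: -18027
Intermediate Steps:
x(a, B) = 2*B + 4*a (x(a, B) = 2*((a + B) + a) = 2*((B + a) + a) = 2*(B + 2*a) = 2*B + 4*a)
x(-30, -56) - 17795 = (2*(-56) + 4*(-30)) - 17795 = (-112 - 120) - 17795 = -232 - 17795 = -18027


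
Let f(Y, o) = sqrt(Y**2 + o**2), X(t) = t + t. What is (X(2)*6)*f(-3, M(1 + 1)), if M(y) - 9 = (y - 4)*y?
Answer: 24*sqrt(34) ≈ 139.94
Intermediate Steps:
X(t) = 2*t
M(y) = 9 + y*(-4 + y) (M(y) = 9 + (y - 4)*y = 9 + (-4 + y)*y = 9 + y*(-4 + y))
(X(2)*6)*f(-3, M(1 + 1)) = ((2*2)*6)*sqrt((-3)**2 + (9 + (1 + 1)**2 - 4*(1 + 1))**2) = (4*6)*sqrt(9 + (9 + 2**2 - 4*2)**2) = 24*sqrt(9 + (9 + 4 - 8)**2) = 24*sqrt(9 + 5**2) = 24*sqrt(9 + 25) = 24*sqrt(34)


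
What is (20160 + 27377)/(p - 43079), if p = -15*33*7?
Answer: -47537/46544 ≈ -1.0213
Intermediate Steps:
p = -3465 (p = -495*7 = -3465)
(20160 + 27377)/(p - 43079) = (20160 + 27377)/(-3465 - 43079) = 47537/(-46544) = 47537*(-1/46544) = -47537/46544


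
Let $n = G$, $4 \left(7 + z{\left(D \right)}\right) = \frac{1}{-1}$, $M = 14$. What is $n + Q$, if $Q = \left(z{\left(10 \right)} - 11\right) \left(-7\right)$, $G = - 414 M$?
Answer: $- \frac{22673}{4} \approx -5668.3$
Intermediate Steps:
$G = -5796$ ($G = \left(-414\right) 14 = -5796$)
$z{\left(D \right)} = - \frac{29}{4}$ ($z{\left(D \right)} = -7 + \frac{1}{4 \left(-1\right)} = -7 + \frac{1}{4} \left(-1\right) = -7 - \frac{1}{4} = - \frac{29}{4}$)
$n = -5796$
$Q = \frac{511}{4}$ ($Q = \left(- \frac{29}{4} - 11\right) \left(-7\right) = \left(- \frac{73}{4}\right) \left(-7\right) = \frac{511}{4} \approx 127.75$)
$n + Q = -5796 + \frac{511}{4} = - \frac{22673}{4}$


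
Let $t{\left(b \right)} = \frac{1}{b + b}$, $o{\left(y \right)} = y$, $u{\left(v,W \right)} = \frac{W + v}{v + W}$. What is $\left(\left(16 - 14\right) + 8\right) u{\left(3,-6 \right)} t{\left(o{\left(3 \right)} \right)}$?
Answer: $\frac{5}{3} \approx 1.6667$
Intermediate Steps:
$u{\left(v,W \right)} = 1$ ($u{\left(v,W \right)} = \frac{W + v}{W + v} = 1$)
$t{\left(b \right)} = \frac{1}{2 b}$
$\left(\left(16 - 14\right) + 8\right) u{\left(3,-6 \right)} t{\left(o{\left(3 \right)} \right)} = \left(\left(16 - 14\right) + 8\right) 1 \frac{1}{2 \cdot 3} = \left(2 + 8\right) 1 \cdot \frac{1}{2} \cdot \frac{1}{3} = 10 \cdot 1 \cdot \frac{1}{6} = 10 \cdot \frac{1}{6} = \frac{5}{3}$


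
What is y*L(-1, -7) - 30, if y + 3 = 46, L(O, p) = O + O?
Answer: -116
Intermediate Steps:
L(O, p) = 2*O
y = 43 (y = -3 + 46 = 43)
y*L(-1, -7) - 30 = 43*(2*(-1)) - 30 = 43*(-2) - 30 = -86 - 30 = -116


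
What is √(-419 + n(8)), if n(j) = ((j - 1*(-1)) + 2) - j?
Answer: 4*I*√26 ≈ 20.396*I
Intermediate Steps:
n(j) = 3 (n(j) = ((j + 1) + 2) - j = ((1 + j) + 2) - j = (3 + j) - j = 3)
√(-419 + n(8)) = √(-419 + 3) = √(-416) = 4*I*√26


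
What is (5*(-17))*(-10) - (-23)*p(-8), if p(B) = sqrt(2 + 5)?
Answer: 850 + 23*sqrt(7) ≈ 910.85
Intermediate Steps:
p(B) = sqrt(7)
(5*(-17))*(-10) - (-23)*p(-8) = (5*(-17))*(-10) - (-23)*sqrt(7) = -85*(-10) + 23*sqrt(7) = 850 + 23*sqrt(7)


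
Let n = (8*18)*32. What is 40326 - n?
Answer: 35718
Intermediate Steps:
n = 4608 (n = 144*32 = 4608)
40326 - n = 40326 - 1*4608 = 40326 - 4608 = 35718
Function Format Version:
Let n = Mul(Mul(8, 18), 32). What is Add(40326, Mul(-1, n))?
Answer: 35718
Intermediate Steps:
n = 4608 (n = Mul(144, 32) = 4608)
Add(40326, Mul(-1, n)) = Add(40326, Mul(-1, 4608)) = Add(40326, -4608) = 35718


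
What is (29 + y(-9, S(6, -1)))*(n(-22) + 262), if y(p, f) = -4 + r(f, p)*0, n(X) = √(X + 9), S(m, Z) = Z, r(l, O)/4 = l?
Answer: 6550 + 25*I*√13 ≈ 6550.0 + 90.139*I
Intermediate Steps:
r(l, O) = 4*l
n(X) = √(9 + X)
y(p, f) = -4 (y(p, f) = -4 + (4*f)*0 = -4 + 0 = -4)
(29 + y(-9, S(6, -1)))*(n(-22) + 262) = (29 - 4)*(√(9 - 22) + 262) = 25*(√(-13) + 262) = 25*(I*√13 + 262) = 25*(262 + I*√13) = 6550 + 25*I*√13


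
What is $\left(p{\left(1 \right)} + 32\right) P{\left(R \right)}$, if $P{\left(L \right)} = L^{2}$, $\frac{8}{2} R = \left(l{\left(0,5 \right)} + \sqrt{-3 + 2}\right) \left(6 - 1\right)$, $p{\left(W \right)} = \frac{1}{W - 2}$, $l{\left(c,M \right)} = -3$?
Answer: $\frac{775}{2} - \frac{2325 i}{8} \approx 387.5 - 290.63 i$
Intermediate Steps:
$p{\left(W \right)} = \frac{1}{-2 + W}$
$R = - \frac{15}{4} + \frac{5 i}{4}$ ($R = \frac{\left(-3 + \sqrt{-3 + 2}\right) \left(6 - 1\right)}{4} = \frac{\left(-3 + \sqrt{-1}\right) 5}{4} = \frac{\left(-3 + i\right) 5}{4} = \frac{-15 + 5 i}{4} = - \frac{15}{4} + \frac{5 i}{4} \approx -3.75 + 1.25 i$)
$\left(p{\left(1 \right)} + 32\right) P{\left(R \right)} = \left(\frac{1}{-2 + 1} + 32\right) \left(- \frac{15}{4} + \frac{5 i}{4}\right)^{2} = \left(\frac{1}{-1} + 32\right) \left(- \frac{15}{4} + \frac{5 i}{4}\right)^{2} = \left(-1 + 32\right) \left(- \frac{15}{4} + \frac{5 i}{4}\right)^{2} = 31 \left(- \frac{15}{4} + \frac{5 i}{4}\right)^{2}$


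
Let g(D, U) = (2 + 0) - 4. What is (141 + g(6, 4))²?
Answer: 19321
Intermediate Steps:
g(D, U) = -2 (g(D, U) = 2 - 4 = -2)
(141 + g(6, 4))² = (141 - 2)² = 139² = 19321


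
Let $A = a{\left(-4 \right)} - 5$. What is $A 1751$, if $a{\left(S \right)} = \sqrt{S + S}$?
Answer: $-8755 + 3502 i \sqrt{2} \approx -8755.0 + 4952.6 i$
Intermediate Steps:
$a{\left(S \right)} = \sqrt{2} \sqrt{S}$ ($a{\left(S \right)} = \sqrt{2 S} = \sqrt{2} \sqrt{S}$)
$A = -5 + 2 i \sqrt{2}$ ($A = \sqrt{2} \sqrt{-4} - 5 = \sqrt{2} \cdot 2 i - 5 = 2 i \sqrt{2} - 5 = -5 + 2 i \sqrt{2} \approx -5.0 + 2.8284 i$)
$A 1751 = \left(-5 + 2 i \sqrt{2}\right) 1751 = -8755 + 3502 i \sqrt{2}$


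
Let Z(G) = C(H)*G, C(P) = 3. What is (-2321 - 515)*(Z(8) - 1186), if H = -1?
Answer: 3295432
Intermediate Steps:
Z(G) = 3*G
(-2321 - 515)*(Z(8) - 1186) = (-2321 - 515)*(3*8 - 1186) = -2836*(24 - 1186) = -2836*(-1162) = 3295432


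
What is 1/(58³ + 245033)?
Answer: 1/440145 ≈ 2.2720e-6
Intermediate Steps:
1/(58³ + 245033) = 1/(195112 + 245033) = 1/440145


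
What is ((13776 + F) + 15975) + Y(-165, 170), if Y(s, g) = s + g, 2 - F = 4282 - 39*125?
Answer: 30351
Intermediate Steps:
F = 595 (F = 2 - (4282 - 39*125) = 2 - (4282 - 4875) = 2 - 1*(-593) = 2 + 593 = 595)
Y(s, g) = g + s
((13776 + F) + 15975) + Y(-165, 170) = ((13776 + 595) + 15975) + (170 - 165) = (14371 + 15975) + 5 = 30346 + 5 = 30351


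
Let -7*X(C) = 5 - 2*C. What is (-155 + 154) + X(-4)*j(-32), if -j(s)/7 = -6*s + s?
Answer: 2079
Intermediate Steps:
X(C) = -5/7 + 2*C/7 (X(C) = -(5 - 2*C)/7 = -5/7 + 2*C/7)
j(s) = 35*s (j(s) = -7*(-6*s + s) = -(-35)*s = 35*s)
(-155 + 154) + X(-4)*j(-32) = (-155 + 154) + (-5/7 + (2/7)*(-4))*(35*(-32)) = -1 + (-5/7 - 8/7)*(-1120) = -1 - 13/7*(-1120) = -1 + 2080 = 2079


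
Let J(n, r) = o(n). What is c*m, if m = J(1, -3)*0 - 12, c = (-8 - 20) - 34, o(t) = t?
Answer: 744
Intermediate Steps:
J(n, r) = n
c = -62 (c = -28 - 34 = -62)
m = -12 (m = 1*0 - 12 = 0 - 12 = -12)
c*m = -62*(-12) = 744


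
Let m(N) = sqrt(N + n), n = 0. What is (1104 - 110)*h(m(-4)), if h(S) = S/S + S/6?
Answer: 994 + 994*I/3 ≈ 994.0 + 331.33*I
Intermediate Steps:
m(N) = sqrt(N) (m(N) = sqrt(N + 0) = sqrt(N))
h(S) = 1 + S/6 (h(S) = 1 + S*(1/6) = 1 + S/6)
(1104 - 110)*h(m(-4)) = (1104 - 110)*(1 + sqrt(-4)/6) = 994*(1 + (2*I)/6) = 994*(1 + I/3) = 994 + 994*I/3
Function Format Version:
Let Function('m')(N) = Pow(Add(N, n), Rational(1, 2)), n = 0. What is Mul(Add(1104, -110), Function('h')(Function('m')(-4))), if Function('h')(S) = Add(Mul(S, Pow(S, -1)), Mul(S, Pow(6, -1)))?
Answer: Add(994, Mul(Rational(994, 3), I)) ≈ Add(994.00, Mul(331.33, I))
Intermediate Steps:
Function('m')(N) = Pow(N, Rational(1, 2)) (Function('m')(N) = Pow(Add(N, 0), Rational(1, 2)) = Pow(N, Rational(1, 2)))
Function('h')(S) = Add(1, Mul(Rational(1, 6), S)) (Function('h')(S) = Add(1, Mul(S, Rational(1, 6))) = Add(1, Mul(Rational(1, 6), S)))
Mul(Add(1104, -110), Function('h')(Function('m')(-4))) = Mul(Add(1104, -110), Add(1, Mul(Rational(1, 6), Pow(-4, Rational(1, 2))))) = Mul(994, Add(1, Mul(Rational(1, 6), Mul(2, I)))) = Mul(994, Add(1, Mul(Rational(1, 3), I))) = Add(994, Mul(Rational(994, 3), I))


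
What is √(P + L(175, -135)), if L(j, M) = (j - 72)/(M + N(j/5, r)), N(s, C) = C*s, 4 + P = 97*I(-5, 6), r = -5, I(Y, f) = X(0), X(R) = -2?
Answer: I*√19059730/310 ≈ 14.083*I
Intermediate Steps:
I(Y, f) = -2
P = -198 (P = -4 + 97*(-2) = -4 - 194 = -198)
L(j, M) = (-72 + j)/(M - j) (L(j, M) = (j - 72)/(M - 5*j/5) = (-72 + j)/(M - 5*j/5) = (-72 + j)/(M - j))
√(P + L(175, -135)) = √(-198 + (-72 + 175)/(-135 - 1*175)) = √(-198 + 103/(-135 - 175)) = √(-198 + 103/(-310)) = √(-198 - 1/310*103) = √(-198 - 103/310) = √(-61483/310) = I*√19059730/310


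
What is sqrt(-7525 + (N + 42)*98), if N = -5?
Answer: I*sqrt(3899) ≈ 62.442*I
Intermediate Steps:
sqrt(-7525 + (N + 42)*98) = sqrt(-7525 + (-5 + 42)*98) = sqrt(-7525 + 37*98) = sqrt(-7525 + 3626) = sqrt(-3899) = I*sqrt(3899)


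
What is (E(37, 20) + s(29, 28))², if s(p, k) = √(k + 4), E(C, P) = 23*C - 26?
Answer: 680657 + 6600*√2 ≈ 6.8999e+5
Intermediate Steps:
E(C, P) = -26 + 23*C
s(p, k) = √(4 + k)
(E(37, 20) + s(29, 28))² = ((-26 + 23*37) + √(4 + 28))² = ((-26 + 851) + √32)² = (825 + 4*√2)²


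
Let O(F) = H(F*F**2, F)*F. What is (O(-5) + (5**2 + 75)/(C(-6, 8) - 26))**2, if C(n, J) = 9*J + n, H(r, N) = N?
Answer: 3025/4 ≈ 756.25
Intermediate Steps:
C(n, J) = n + 9*J
O(F) = F**2 (O(F) = F*F = F**2)
(O(-5) + (5**2 + 75)/(C(-6, 8) - 26))**2 = ((-5)**2 + (5**2 + 75)/((-6 + 9*8) - 26))**2 = (25 + (25 + 75)/((-6 + 72) - 26))**2 = (25 + 100/(66 - 26))**2 = (25 + 100/40)**2 = (25 + 100*(1/40))**2 = (25 + 5/2)**2 = (55/2)**2 = 3025/4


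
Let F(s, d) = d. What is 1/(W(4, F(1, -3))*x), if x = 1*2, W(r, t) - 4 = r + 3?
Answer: 1/22 ≈ 0.045455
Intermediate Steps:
W(r, t) = 7 + r (W(r, t) = 4 + (r + 3) = 4 + (3 + r) = 7 + r)
x = 2
1/(W(4, F(1, -3))*x) = 1/((7 + 4)*2) = 1/(11*2) = 1/22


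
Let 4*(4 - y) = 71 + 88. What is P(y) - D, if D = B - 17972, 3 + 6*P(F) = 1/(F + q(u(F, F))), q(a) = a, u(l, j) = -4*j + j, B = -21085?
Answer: 33510479/858 ≈ 39057.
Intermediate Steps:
u(l, j) = -3*j
y = -143/4 (y = 4 - (71 + 88)/4 = 4 - 1/4*159 = 4 - 159/4 = -143/4 ≈ -35.750)
P(F) = -1/2 - 1/(12*F) (P(F) = -1/2 + 1/(6*(F - 3*F)) = -1/2 + 1/(6*((-2*F))) = -1/2 + (-1/(2*F))/6 = -1/2 - 1/(12*F))
D = -39057 (D = -21085 - 17972 = -39057)
P(y) - D = (-1 - 6*(-143/4))/(12*(-143/4)) - 1*(-39057) = (1/12)*(-4/143)*(-1 + 429/2) + 39057 = (1/12)*(-4/143)*(427/2) + 39057 = -427/858 + 39057 = 33510479/858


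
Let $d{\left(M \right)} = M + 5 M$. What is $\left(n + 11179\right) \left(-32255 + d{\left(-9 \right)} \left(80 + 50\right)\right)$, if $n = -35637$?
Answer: $960587950$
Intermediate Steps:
$d{\left(M \right)} = 6 M$
$\left(n + 11179\right) \left(-32255 + d{\left(-9 \right)} \left(80 + 50\right)\right) = \left(-35637 + 11179\right) \left(-32255 + 6 \left(-9\right) \left(80 + 50\right)\right) = - 24458 \left(-32255 - 7020\right) = \left(-24458\right) \left(-39275\right) = 960587950$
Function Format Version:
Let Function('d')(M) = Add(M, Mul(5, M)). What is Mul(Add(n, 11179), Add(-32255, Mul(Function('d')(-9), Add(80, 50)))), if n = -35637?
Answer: 960587950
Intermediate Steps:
Function('d')(M) = Mul(6, M)
Mul(Add(n, 11179), Add(-32255, Mul(Function('d')(-9), Add(80, 50)))) = Mul(Add(-35637, 11179), Add(-32255, Mul(Mul(6, -9), Add(80, 50)))) = Mul(-24458, Add(-32255, Mul(-54, 130))) = Mul(-24458, Add(-32255, -7020)) = Mul(-24458, -39275) = 960587950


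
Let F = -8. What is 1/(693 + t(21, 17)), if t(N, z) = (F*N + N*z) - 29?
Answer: 1/853 ≈ 0.0011723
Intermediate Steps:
t(N, z) = -29 - 8*N + N*z (t(N, z) = (-8*N + N*z) - 29 = -29 - 8*N + N*z)
1/(693 + t(21, 17)) = 1/(693 + (-29 - 8*21 + 21*17)) = 1/(693 + (-29 - 168 + 357)) = 1/(693 + 160) = 1/853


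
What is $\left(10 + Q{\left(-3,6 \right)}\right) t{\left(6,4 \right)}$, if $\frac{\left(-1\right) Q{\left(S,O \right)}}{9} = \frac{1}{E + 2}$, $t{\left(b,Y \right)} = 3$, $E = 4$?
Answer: $\frac{51}{2} \approx 25.5$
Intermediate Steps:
$Q{\left(S,O \right)} = - \frac{3}{2}$ ($Q{\left(S,O \right)} = - \frac{9}{4 + 2} = - \frac{9}{6} = \left(-9\right) \frac{1}{6} = - \frac{3}{2}$)
$\left(10 + Q{\left(-3,6 \right)}\right) t{\left(6,4 \right)} = \left(10 - \frac{3}{2}\right) 3 = \frac{17}{2} \cdot 3 = \frac{51}{2}$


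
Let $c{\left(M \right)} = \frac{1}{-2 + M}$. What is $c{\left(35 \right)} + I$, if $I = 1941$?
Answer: $\frac{64054}{33} \approx 1941.0$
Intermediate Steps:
$c{\left(35 \right)} + I = \frac{1}{-2 + 35} + 1941 = \frac{1}{33} + 1941 = \frac{64054}{33}$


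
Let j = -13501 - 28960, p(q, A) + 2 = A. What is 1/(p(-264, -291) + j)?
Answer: -1/42754 ≈ -2.3390e-5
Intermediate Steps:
p(q, A) = -2 + A
j = -42461
1/(p(-264, -291) + j) = 1/((-2 - 291) - 42461) = 1/(-293 - 42461) = 1/(-42754) = -1/42754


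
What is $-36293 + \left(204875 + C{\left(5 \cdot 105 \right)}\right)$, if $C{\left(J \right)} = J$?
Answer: $169107$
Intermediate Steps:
$-36293 + \left(204875 + C{\left(5 \cdot 105 \right)}\right) = -36293 + \left(204875 + 5 \cdot 105\right) = -36293 + \left(204875 + 525\right) = -36293 + 205400 = 169107$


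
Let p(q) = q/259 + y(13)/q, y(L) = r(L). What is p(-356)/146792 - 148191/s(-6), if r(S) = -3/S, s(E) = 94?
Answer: -277389156338167/175952524384 ≈ -1576.5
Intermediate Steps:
y(L) = -3/L
p(q) = -3/(13*q) + q/259 (p(q) = q/259 + (-3/13)/q = q*(1/259) + (-3*1/13)/q = q/259 - 3/(13*q) = -3/(13*q) + q/259)
p(-356)/146792 - 148191/s(-6) = (-3/13/(-356) + (1/259)*(-356))/146792 - 148191/94 = (-3/13*(-1/356) - 356/259)*(1/146792) - 148191*1/94 = (3/4628 - 356/259)*(1/146792) - 3153/2 = -1646791/1198652*1/146792 - 3153/2 = -1646791/175952524384 - 3153/2 = -277389156338167/175952524384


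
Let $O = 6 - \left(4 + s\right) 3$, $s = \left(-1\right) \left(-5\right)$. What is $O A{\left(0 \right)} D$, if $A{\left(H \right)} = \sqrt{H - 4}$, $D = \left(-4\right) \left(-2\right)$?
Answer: $- 336 i \approx - 336.0 i$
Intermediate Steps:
$D = 8$
$s = 5$
$O = -21$ ($O = 6 - \left(4 + 5\right) 3 = 6 - 9 \cdot 3 = 6 - 27 = -21$)
$A{\left(H \right)} = \sqrt{-4 + H}$
$O A{\left(0 \right)} D = - 21 \sqrt{-4 + 0} \cdot 8 = - 21 \sqrt{-4} \cdot 8 = - 21 \cdot 2 i 8 = - 42 i 8 = - 336 i$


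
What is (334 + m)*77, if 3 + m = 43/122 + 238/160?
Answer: 125067943/4880 ≈ 25629.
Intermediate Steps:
m = -5661/4880 (m = -3 + (43/122 + 238/160) = -3 + (43*(1/122) + 238*(1/160)) = -3 + (43/122 + 119/80) = -3 + 8979/4880 = -5661/4880 ≈ -1.1600)
(334 + m)*77 = (334 - 5661/4880)*77 = (1624259/4880)*77 = 125067943/4880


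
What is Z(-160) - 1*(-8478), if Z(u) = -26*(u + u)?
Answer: 16798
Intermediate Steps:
Z(u) = -52*u
Z(-160) - 1*(-8478) = -52*(-160) - 1*(-8478) = 8320 + 8478 = 16798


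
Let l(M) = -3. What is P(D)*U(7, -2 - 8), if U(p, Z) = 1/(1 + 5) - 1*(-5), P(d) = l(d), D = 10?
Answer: -31/2 ≈ -15.500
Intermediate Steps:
P(d) = -3
U(p, Z) = 31/6 (U(p, Z) = 1/6 + 5 = ⅙ + 5 = 31/6)
P(D)*U(7, -2 - 8) = -3*31/6 = -31/2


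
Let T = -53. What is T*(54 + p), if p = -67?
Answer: 689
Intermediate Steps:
T*(54 + p) = -53*(54 - 67) = -53*(-13) = 689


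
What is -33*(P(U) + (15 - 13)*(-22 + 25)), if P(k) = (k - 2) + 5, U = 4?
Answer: -429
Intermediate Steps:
P(k) = 3 + k (P(k) = (-2 + k) + 5 = 3 + k)
-33*(P(U) + (15 - 13)*(-22 + 25)) = -33*((3 + 4) + (15 - 13)*(-22 + 25)) = -33*(7 + 2*3) = -33*(7 + 6) = -33*13 = -429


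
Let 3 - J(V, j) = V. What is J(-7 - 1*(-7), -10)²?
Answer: 9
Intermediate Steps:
J(V, j) = 3 - V
J(-7 - 1*(-7), -10)² = (3 - (-7 - 1*(-7)))² = (3 - (-7 + 7))² = (3 - 1*0)² = (3 + 0)² = 3² = 9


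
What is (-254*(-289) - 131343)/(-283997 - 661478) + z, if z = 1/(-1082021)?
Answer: 62688105202/1023023804975 ≈ 0.061277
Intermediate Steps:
z = -1/1082021 ≈ -9.2420e-7
(-254*(-289) - 131343)/(-283997 - 661478) + z = (-254*(-289) - 131343)/(-283997 - 661478) - 1/1082021 = (73406 - 131343)/(-945475) - 1/1082021 = -57937*(-1/945475) - 1/1082021 = 57937/945475 - 1/1082021 = 62688105202/1023023804975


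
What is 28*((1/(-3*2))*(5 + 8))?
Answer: -182/3 ≈ -60.667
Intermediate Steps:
28*((1/(-3*2))*(5 + 8)) = 28*((1/(-6))*13) = 28*((1*(-1/6))*13) = 28*(-1/6*13) = 28*(-13/6) = -182/3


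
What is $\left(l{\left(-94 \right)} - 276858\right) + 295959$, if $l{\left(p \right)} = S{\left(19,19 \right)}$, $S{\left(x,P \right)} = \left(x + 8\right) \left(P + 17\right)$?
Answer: $20073$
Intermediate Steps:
$S{\left(x,P \right)} = \left(8 + x\right) \left(17 + P\right)$
$l{\left(p \right)} = 972$ ($l{\left(p \right)} = 136 + 8 \cdot 19 + 17 \cdot 19 + 19 \cdot 19 = 136 + 152 + 323 + 361 = 972$)
$\left(l{\left(-94 \right)} - 276858\right) + 295959 = \left(972 - 276858\right) + 295959 = -275886 + 295959 = 20073$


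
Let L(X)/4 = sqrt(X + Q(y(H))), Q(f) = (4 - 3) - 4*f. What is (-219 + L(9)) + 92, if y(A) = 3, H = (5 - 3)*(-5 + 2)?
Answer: -127 + 4*I*sqrt(2) ≈ -127.0 + 5.6569*I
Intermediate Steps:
H = -6 (H = 2*(-3) = -6)
Q(f) = 1 - 4*f
L(X) = 4*sqrt(-11 + X) (L(X) = 4*sqrt(X + (1 - 4*3)) = 4*sqrt(X + (1 - 12)) = 4*sqrt(X - 11) = 4*sqrt(-11 + X))
(-219 + L(9)) + 92 = (-219 + 4*sqrt(-11 + 9)) + 92 = (-219 + 4*sqrt(-2)) + 92 = (-219 + 4*(I*sqrt(2))) + 92 = (-219 + 4*I*sqrt(2)) + 92 = -127 + 4*I*sqrt(2)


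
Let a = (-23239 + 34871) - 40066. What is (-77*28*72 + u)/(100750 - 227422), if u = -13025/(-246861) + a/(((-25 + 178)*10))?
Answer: 407206328111/332247751290 ≈ 1.2256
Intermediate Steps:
a = -28434 (a = 11632 - 40066 = -28434)
u = -388850968/20983185 (u = -13025/(-246861) - 28434*1/(10*(-25 + 178)) = -13025*(-1/246861) - 28434/(153*10) = 13025/246861 - 28434/1530 = 13025/246861 - 28434*1/1530 = 13025/246861 - 4739/255 = -388850968/20983185 ≈ -18.532)
(-77*28*72 + u)/(100750 - 227422) = (-77*28*72 - 388850968/20983185)/(100750 - 227422) = (-2156*72 - 388850968/20983185)/(-126672) = (-155232 - 388850968/20983185)*(-1/126672) = -3257650624888/20983185*(-1/126672) = 407206328111/332247751290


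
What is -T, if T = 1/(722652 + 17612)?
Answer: -1/740264 ≈ -1.3509e-6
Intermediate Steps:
T = 1/740264 ≈ 1.3509e-6
-T = -1*1/740264 = -1/740264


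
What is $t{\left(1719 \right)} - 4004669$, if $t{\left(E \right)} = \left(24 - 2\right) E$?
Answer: $-3966851$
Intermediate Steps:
$t{\left(E \right)} = 22 E$
$t{\left(1719 \right)} - 4004669 = 22 \cdot 1719 - 4004669 = 37818 - 4004669 = -3966851$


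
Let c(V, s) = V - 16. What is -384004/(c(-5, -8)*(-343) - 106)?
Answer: -384004/7097 ≈ -54.108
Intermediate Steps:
c(V, s) = -16 + V
-384004/(c(-5, -8)*(-343) - 106) = -384004/((-16 - 5)*(-343) - 106) = -384004/(-21*(-343) - 106) = -384004/(7203 - 106) = -384004/7097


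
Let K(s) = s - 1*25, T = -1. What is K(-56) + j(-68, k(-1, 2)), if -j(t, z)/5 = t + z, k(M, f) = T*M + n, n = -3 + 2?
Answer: 259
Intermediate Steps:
n = -1
k(M, f) = -1 - M (k(M, f) = -M - 1 = -1 - M)
j(t, z) = -5*t - 5*z (j(t, z) = -5*(t + z) = -5*t - 5*z)
K(s) = -25 + s (K(s) = s - 25 = -25 + s)
K(-56) + j(-68, k(-1, 2)) = (-25 - 56) + (-5*(-68) - 5*(-1 - 1*(-1))) = -81 + (340 - 5*(-1 + 1)) = -81 + (340 - 5*0) = -81 + (340 + 0) = -81 + 340 = 259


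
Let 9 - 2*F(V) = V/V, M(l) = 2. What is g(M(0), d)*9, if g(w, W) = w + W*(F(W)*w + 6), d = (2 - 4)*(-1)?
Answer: 270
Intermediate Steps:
d = 2 (d = -2*(-1) = 2)
F(V) = 4 (F(V) = 9/2 - V/(2*V) = 9/2 - ½*1 = 9/2 - ½ = 4)
g(w, W) = w + W*(6 + 4*w) (g(w, W) = w + W*(4*w + 6) = w + W*(6 + 4*w))
g(M(0), d)*9 = (2 + 6*2 + 4*2*2)*9 = (2 + 12 + 16)*9 = 30*9 = 270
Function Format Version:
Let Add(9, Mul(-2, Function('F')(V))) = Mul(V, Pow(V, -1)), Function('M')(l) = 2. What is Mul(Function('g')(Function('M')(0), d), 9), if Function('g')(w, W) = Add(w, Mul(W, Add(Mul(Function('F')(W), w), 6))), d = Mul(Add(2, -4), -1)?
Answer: 270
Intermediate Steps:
d = 2 (d = Mul(-2, -1) = 2)
Function('F')(V) = 4 (Function('F')(V) = Add(Rational(9, 2), Mul(Rational(-1, 2), Mul(V, Pow(V, -1)))) = Add(Rational(9, 2), Mul(Rational(-1, 2), 1)) = Add(Rational(9, 2), Rational(-1, 2)) = 4)
Function('g')(w, W) = Add(w, Mul(W, Add(6, Mul(4, w)))) (Function('g')(w, W) = Add(w, Mul(W, Add(Mul(4, w), 6))) = Add(w, Mul(W, Add(6, Mul(4, w)))))
Mul(Function('g')(Function('M')(0), d), 9) = Mul(Add(2, Mul(6, 2), Mul(4, 2, 2)), 9) = Mul(Add(2, 12, 16), 9) = Mul(30, 9) = 270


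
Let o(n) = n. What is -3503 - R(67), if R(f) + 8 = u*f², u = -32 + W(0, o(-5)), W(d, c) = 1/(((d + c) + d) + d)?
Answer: 705254/5 ≈ 1.4105e+5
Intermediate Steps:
W(d, c) = 1/(c + 3*d) (W(d, c) = 1/(((c + d) + d) + d) = 1/((c + 2*d) + d) = 1/(c + 3*d))
u = -161/5 (u = -32 + 1/(-5 + 3*0) = -32 + 1/(-5 + 0) = -32 + 1/(-5) = -32 - ⅕ = -161/5 ≈ -32.200)
R(f) = -8 - 161*f²/5
-3503 - R(67) = -3503 - (-8 - 161/5*67²) = -3503 - (-8 - 161/5*4489) = -3503 - (-8 - 722729/5) = -3503 - 1*(-722769/5) = -3503 + 722769/5 = 705254/5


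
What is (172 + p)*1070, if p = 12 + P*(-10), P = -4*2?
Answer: 282480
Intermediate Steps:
P = -8
p = 92 (p = 12 - 8*(-10) = 12 + 80 = 92)
(172 + p)*1070 = (172 + 92)*1070 = 264*1070 = 282480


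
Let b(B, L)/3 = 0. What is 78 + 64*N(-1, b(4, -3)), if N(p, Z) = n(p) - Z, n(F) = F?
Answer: 14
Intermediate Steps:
b(B, L) = 0 (b(B, L) = 3*0 = 0)
N(p, Z) = p - Z
78 + 64*N(-1, b(4, -3)) = 78 + 64*(-1 - 1*0) = 78 + 64*(-1 + 0) = 78 + 64*(-1) = 78 - 64 = 14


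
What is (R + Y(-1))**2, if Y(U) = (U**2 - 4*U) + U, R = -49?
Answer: 2025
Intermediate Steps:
Y(U) = U**2 - 3*U
(R + Y(-1))**2 = (-49 - (-3 - 1))**2 = (-49 - 1*(-4))**2 = (-49 + 4)**2 = (-45)**2 = 2025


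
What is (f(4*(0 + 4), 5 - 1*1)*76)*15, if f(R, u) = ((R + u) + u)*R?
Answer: 437760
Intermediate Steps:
f(R, u) = R*(R + 2*u) (f(R, u) = (R + 2*u)*R = R*(R + 2*u))
(f(4*(0 + 4), 5 - 1*1)*76)*15 = (((4*(0 + 4))*(4*(0 + 4) + 2*(5 - 1*1)))*76)*15 = (((4*4)*(4*4 + 2*(5 - 1)))*76)*15 = ((16*(16 + 2*4))*76)*15 = ((16*(16 + 8))*76)*15 = ((16*24)*76)*15 = (384*76)*15 = 29184*15 = 437760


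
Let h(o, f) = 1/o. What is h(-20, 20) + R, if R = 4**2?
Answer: 319/20 ≈ 15.950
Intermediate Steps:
R = 16
h(-20, 20) + R = 1/(-20) + 16 = -1/20 + 16 = 319/20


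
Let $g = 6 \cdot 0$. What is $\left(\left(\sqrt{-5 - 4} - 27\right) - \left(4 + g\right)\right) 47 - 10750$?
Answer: $-12207 + 141 i \approx -12207.0 + 141.0 i$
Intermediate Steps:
$g = 0$
$\left(\left(\sqrt{-5 - 4} - 27\right) - \left(4 + g\right)\right) 47 - 10750 = \left(\left(\sqrt{-5 - 4} - 27\right) - 4\right) 47 - 10750 = \left(\left(\sqrt{-9} - 27\right) + \left(-4 + 0\right)\right) 47 - 10750 = \left(\left(3 i - 27\right) - 4\right) 47 - 10750 = \left(\left(-27 + 3 i\right) - 4\right) 47 - 10750 = \left(-31 + 3 i\right) 47 - 10750 = \left(-1457 + 141 i\right) - 10750 = -12207 + 141 i$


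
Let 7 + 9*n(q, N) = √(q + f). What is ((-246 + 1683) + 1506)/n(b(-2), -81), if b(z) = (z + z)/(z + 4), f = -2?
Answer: -185409/53 - 52974*I/53 ≈ -3498.3 - 999.51*I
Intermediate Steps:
b(z) = 2*z/(4 + z) (b(z) = (2*z)/(4 + z) = 2*z/(4 + z))
n(q, N) = -7/9 + √(-2 + q)/9 (n(q, N) = -7/9 + √(q - 2)/9 = -7/9 + √(-2 + q)/9)
((-246 + 1683) + 1506)/n(b(-2), -81) = ((-246 + 1683) + 1506)/(-7/9 + √(-2 + 2*(-2)/(4 - 2))/9) = (1437 + 1506)/(-7/9 + √(-2 + 2*(-2)/2)/9) = 2943/(-7/9 + √(-2 + 2*(-2)*(½))/9) = 2943/(-7/9 + √(-2 - 2)/9) = 2943/(-7/9 + √(-4)/9) = 2943/(-7/9 + (2*I)/9) = 2943/(-7/9 + 2*I/9) = 2943*(81*(-7/9 - 2*I/9)/53) = 238383*(-7/9 - 2*I/9)/53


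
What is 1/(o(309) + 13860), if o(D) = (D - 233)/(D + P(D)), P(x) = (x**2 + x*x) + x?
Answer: 47895/663824719 ≈ 7.2150e-5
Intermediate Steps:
P(x) = x + 2*x**2 (P(x) = (x**2 + x**2) + x = 2*x**2 + x = x + 2*x**2)
o(D) = (-233 + D)/(D + D*(1 + 2*D)) (o(D) = (D - 233)/(D + D*(1 + 2*D)) = (-233 + D)/(D + D*(1 + 2*D)))
1/(o(309) + 13860) = 1/((1/2)*(-233 + 309)/(309*(1 + 309)) + 13860) = 1/((1/2)*(1/309)*76/310 + 13860) = 1/((1/2)*(1/309)*(1/310)*76 + 13860) = 1/(19/47895 + 13860) = 1/(663824719/47895) = 47895/663824719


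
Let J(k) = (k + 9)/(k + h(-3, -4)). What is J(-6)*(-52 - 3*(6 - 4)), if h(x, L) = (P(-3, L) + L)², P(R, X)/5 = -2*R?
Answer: -87/335 ≈ -0.25970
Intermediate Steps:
P(R, X) = -10*R (P(R, X) = 5*(-2*R) = -10*R)
h(x, L) = (30 + L)² (h(x, L) = (-10*(-3) + L)² = (30 + L)²)
J(k) = (9 + k)/(676 + k) (J(k) = (k + 9)/(k + (30 - 4)²) = (9 + k)/(k + 26²) = (9 + k)/(k + 676) = (9 + k)/(676 + k))
J(-6)*(-52 - 3*(6 - 4)) = ((9 - 6)/(676 - 6))*(-52 - 3*(6 - 4)) = (3/670)*(-52 - 3*2) = ((1/670)*3)*(-52 - 6) = (3/670)*(-58) = -87/335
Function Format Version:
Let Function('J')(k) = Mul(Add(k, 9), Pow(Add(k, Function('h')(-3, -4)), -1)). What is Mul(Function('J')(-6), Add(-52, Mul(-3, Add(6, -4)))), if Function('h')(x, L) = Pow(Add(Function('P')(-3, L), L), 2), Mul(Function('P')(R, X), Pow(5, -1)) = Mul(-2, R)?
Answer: Rational(-87, 335) ≈ -0.25970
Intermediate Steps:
Function('P')(R, X) = Mul(-10, R) (Function('P')(R, X) = Mul(5, Mul(-2, R)) = Mul(-10, R))
Function('h')(x, L) = Pow(Add(30, L), 2) (Function('h')(x, L) = Pow(Add(Mul(-10, -3), L), 2) = Pow(Add(30, L), 2))
Function('J')(k) = Mul(Pow(Add(676, k), -1), Add(9, k)) (Function('J')(k) = Mul(Add(k, 9), Pow(Add(k, Pow(Add(30, -4), 2)), -1)) = Mul(Add(9, k), Pow(Add(k, Pow(26, 2)), -1)) = Mul(Add(9, k), Pow(Add(k, 676), -1)) = Mul(Add(9, k), Pow(Add(676, k), -1)) = Mul(Pow(Add(676, k), -1), Add(9, k)))
Mul(Function('J')(-6), Add(-52, Mul(-3, Add(6, -4)))) = Mul(Mul(Pow(Add(676, -6), -1), Add(9, -6)), Add(-52, Mul(-3, Add(6, -4)))) = Mul(Mul(Pow(670, -1), 3), Add(-52, Mul(-3, 2))) = Mul(Mul(Rational(1, 670), 3), Add(-52, -6)) = Mul(Rational(3, 670), -58) = Rational(-87, 335)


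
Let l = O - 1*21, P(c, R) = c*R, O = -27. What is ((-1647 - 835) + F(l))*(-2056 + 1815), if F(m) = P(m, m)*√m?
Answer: 598162 - 2221056*I*√3 ≈ 5.9816e+5 - 3.847e+6*I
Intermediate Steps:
P(c, R) = R*c
l = -48 (l = -27 - 1*21 = -27 - 21 = -48)
F(m) = m^(5/2) (F(m) = (m*m)*√m = m²*√m = m^(5/2))
((-1647 - 835) + F(l))*(-2056 + 1815) = ((-1647 - 835) + (-48)^(5/2))*(-2056 + 1815) = (-2482 + 9216*I*√3)*(-241) = 598162 - 2221056*I*√3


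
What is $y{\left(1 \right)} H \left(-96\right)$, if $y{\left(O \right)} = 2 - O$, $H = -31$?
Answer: $2976$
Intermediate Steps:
$y{\left(1 \right)} H \left(-96\right) = \left(2 - 1\right) \left(-31\right) \left(-96\right) = 1 \left(-31\right) \left(-96\right) = \left(-31\right) \left(-96\right) = 2976$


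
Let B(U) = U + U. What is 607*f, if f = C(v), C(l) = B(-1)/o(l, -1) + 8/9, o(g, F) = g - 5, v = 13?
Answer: 13961/36 ≈ 387.81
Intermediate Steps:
o(g, F) = -5 + g
B(U) = 2*U
C(l) = 8/9 - 2/(-5 + l) (C(l) = (2*(-1))/(-5 + l) + 8/9 = -2/(-5 + l) + 8*(1/9) = -2/(-5 + l) + 8/9 = 8/9 - 2/(-5 + l))
f = 23/36 (f = 2*(-29 + 4*13)/(9*(-5 + 13)) = (2/9)*(-29 + 52)/8 = (2/9)*(1/8)*23 = 23/36 ≈ 0.63889)
607*f = 607*(23/36) = 13961/36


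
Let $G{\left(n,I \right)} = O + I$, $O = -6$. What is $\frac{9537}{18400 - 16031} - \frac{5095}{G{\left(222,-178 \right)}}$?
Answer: $\frac{601081}{18952} \approx 31.716$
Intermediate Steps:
$G{\left(n,I \right)} = -6 + I$
$\frac{9537}{18400 - 16031} - \frac{5095}{G{\left(222,-178 \right)}} = \frac{9537}{18400 - 16031} - \frac{5095}{-6 - 178} = \frac{9537}{2369} - \frac{5095}{-184} = 9537 \cdot \frac{1}{2369} - - \frac{5095}{184} = \frac{9537}{2369} + \frac{5095}{184} = \frac{601081}{18952}$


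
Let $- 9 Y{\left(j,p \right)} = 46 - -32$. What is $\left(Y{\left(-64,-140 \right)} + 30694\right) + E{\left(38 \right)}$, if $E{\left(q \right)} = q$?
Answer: $\frac{92170}{3} \approx 30723.0$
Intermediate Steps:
$Y{\left(j,p \right)} = - \frac{26}{3}$ ($Y{\left(j,p \right)} = - \frac{46 - -32}{9} = - \frac{46 + 32}{9} = \left(- \frac{1}{9}\right) 78 = - \frac{26}{3}$)
$\left(Y{\left(-64,-140 \right)} + 30694\right) + E{\left(38 \right)} = \left(- \frac{26}{3} + 30694\right) + 38 = \frac{92056}{3} + 38 = \frac{92170}{3}$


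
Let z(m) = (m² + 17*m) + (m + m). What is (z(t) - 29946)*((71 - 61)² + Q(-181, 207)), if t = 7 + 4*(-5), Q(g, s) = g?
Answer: 2431944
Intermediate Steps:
t = -13 (t = 7 - 20 = -13)
z(m) = m² + 19*m (z(m) = (m² + 17*m) + 2*m = m² + 19*m)
(z(t) - 29946)*((71 - 61)² + Q(-181, 207)) = (-13*(19 - 13) - 29946)*((71 - 61)² - 181) = (-13*6 - 29946)*(10² - 181) = (-78 - 29946)*(100 - 181) = -30024*(-81) = 2431944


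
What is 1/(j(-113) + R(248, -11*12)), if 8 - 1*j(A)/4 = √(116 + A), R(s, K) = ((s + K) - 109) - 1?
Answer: 19/698 + √3/349 ≈ 0.032184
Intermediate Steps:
R(s, K) = -110 + K + s (R(s, K) = ((K + s) - 109) - 1 = (-109 + K + s) - 1 = -110 + K + s)
j(A) = 32 - 4*√(116 + A)
1/(j(-113) + R(248, -11*12)) = 1/((32 - 4*√(116 - 113)) + (-110 - 11*12 + 248)) = 1/((32 - 4*√3) + (-110 - 132 + 248)) = 1/((32 - 4*√3) + 6) = 1/(38 - 4*√3)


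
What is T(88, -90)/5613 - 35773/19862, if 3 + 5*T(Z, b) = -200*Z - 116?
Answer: -1355904023/557427030 ≈ -2.4324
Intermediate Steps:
T(Z, b) = -119/5 - 40*Z (T(Z, b) = -⅗ + (-200*Z - 116)/5 = -⅗ + (-116 - 200*Z)/5 = -⅗ + (-116/5 - 40*Z) = -119/5 - 40*Z)
T(88, -90)/5613 - 35773/19862 = (-119/5 - 40*88)/5613 - 35773/19862 = (-119/5 - 3520)*(1/5613) - 35773*1/19862 = -17719/5*1/5613 - 35773/19862 = -17719/28065 - 35773/19862 = -1355904023/557427030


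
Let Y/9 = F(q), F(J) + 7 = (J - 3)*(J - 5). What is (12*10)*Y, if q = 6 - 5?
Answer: 1080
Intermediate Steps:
q = 1
F(J) = -7 + (-5 + J)*(-3 + J) (F(J) = -7 + (J - 3)*(J - 5) = -7 + (-3 + J)*(-5 + J) = -7 + (-5 + J)*(-3 + J))
Y = 9 (Y = 9*(8 + 1² - 8*1) = 9*(8 + 1 - 8) = 9*1 = 9)
(12*10)*Y = (12*10)*9 = 120*9 = 1080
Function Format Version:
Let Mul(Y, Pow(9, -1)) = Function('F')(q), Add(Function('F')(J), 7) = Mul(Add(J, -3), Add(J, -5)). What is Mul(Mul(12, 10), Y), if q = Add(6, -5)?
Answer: 1080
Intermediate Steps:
q = 1
Function('F')(J) = Add(-7, Mul(Add(-5, J), Add(-3, J))) (Function('F')(J) = Add(-7, Mul(Add(J, -3), Add(J, -5))) = Add(-7, Mul(Add(-3, J), Add(-5, J))) = Add(-7, Mul(Add(-5, J), Add(-3, J))))
Y = 9 (Y = Mul(9, Add(8, Pow(1, 2), Mul(-8, 1))) = Mul(9, Add(8, 1, -8)) = Mul(9, 1) = 9)
Mul(Mul(12, 10), Y) = Mul(Mul(12, 10), 9) = Mul(120, 9) = 1080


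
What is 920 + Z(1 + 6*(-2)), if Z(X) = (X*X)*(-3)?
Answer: 557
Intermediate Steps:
Z(X) = -3*X**2 (Z(X) = X**2*(-3) = -3*X**2)
920 + Z(1 + 6*(-2)) = 920 - 3*(1 + 6*(-2))**2 = 920 - 3*(1 - 12)**2 = 920 - 3*(-11)**2 = 920 - 3*121 = 920 - 363 = 557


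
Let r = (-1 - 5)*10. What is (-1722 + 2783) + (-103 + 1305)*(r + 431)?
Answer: 447003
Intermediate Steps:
r = -60 (r = -6*10 = -60)
(-1722 + 2783) + (-103 + 1305)*(r + 431) = (-1722 + 2783) + (-103 + 1305)*(-60 + 431) = 1061 + 1202*371 = 1061 + 445942 = 447003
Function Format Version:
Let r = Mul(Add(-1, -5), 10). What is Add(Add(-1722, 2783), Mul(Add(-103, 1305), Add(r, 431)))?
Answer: 447003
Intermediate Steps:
r = -60 (r = Mul(-6, 10) = -60)
Add(Add(-1722, 2783), Mul(Add(-103, 1305), Add(r, 431))) = Add(Add(-1722, 2783), Mul(Add(-103, 1305), Add(-60, 431))) = Add(1061, Mul(1202, 371)) = Add(1061, 445942) = 447003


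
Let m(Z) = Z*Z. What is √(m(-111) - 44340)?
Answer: I*√32019 ≈ 178.94*I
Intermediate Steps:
m(Z) = Z²
√(m(-111) - 44340) = √((-111)² - 44340) = √(12321 - 44340) = √(-32019) = I*√32019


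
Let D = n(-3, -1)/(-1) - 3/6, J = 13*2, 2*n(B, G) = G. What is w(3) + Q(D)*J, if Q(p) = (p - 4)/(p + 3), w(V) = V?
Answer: -95/3 ≈ -31.667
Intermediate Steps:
n(B, G) = G/2
J = 26
D = 0 (D = ((1/2)*(-1))/(-1) - 3/6 = -1/2*(-1) - 3*1/6 = 1/2 - 1/2 = 0)
Q(p) = (-4 + p)/(3 + p)
w(3) + Q(D)*J = 3 + ((-4 + 0)/(3 + 0))*26 = 3 + (-4/3)*26 = 3 + ((1/3)*(-4))*26 = 3 - 4/3*26 = 3 - 104/3 = -95/3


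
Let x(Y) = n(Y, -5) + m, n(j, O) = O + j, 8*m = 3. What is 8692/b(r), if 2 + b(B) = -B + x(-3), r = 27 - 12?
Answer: -69536/197 ≈ -352.97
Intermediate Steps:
m = 3/8 (m = (⅛)*3 = 3/8 ≈ 0.37500)
r = 15
x(Y) = -37/8 + Y (x(Y) = (-5 + Y) + 3/8 = -37/8 + Y)
b(B) = -77/8 - B (b(B) = -2 + (-B + (-37/8 - 3)) = -2 + (-B - 61/8) = -2 + (-61/8 - B) = -77/8 - B)
8692/b(r) = 8692/(-77/8 - 1*15) = 8692/(-77/8 - 15) = 8692/(-197/8) = 8692*(-8/197) = -69536/197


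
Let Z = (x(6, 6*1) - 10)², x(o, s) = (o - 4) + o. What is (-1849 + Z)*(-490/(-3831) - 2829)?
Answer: 6665006535/1277 ≈ 5.2193e+6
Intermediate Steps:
x(o, s) = -4 + 2*o (x(o, s) = (-4 + o) + o = -4 + 2*o)
Z = 4 (Z = ((-4 + 2*6) - 10)² = ((-4 + 12) - 10)² = (8 - 10)² = (-2)² = 4)
(-1849 + Z)*(-490/(-3831) - 2829) = (-1849 + 4)*(-490/(-3831) - 2829) = -1845*(-490*(-1/3831) - 2829) = -1845*(490/3831 - 2829) = -1845*(-10837409/3831) = 6665006535/1277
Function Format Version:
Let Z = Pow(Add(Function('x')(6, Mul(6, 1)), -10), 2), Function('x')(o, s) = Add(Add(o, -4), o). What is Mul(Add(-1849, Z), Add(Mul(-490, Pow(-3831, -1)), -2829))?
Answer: Rational(6665006535, 1277) ≈ 5.2193e+6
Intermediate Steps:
Function('x')(o, s) = Add(-4, Mul(2, o)) (Function('x')(o, s) = Add(Add(-4, o), o) = Add(-4, Mul(2, o)))
Z = 4 (Z = Pow(Add(Add(-4, Mul(2, 6)), -10), 2) = Pow(Add(Add(-4, 12), -10), 2) = Pow(Add(8, -10), 2) = Pow(-2, 2) = 4)
Mul(Add(-1849, Z), Add(Mul(-490, Pow(-3831, -1)), -2829)) = Mul(Add(-1849, 4), Add(Mul(-490, Pow(-3831, -1)), -2829)) = Mul(-1845, Add(Mul(-490, Rational(-1, 3831)), -2829)) = Mul(-1845, Add(Rational(490, 3831), -2829)) = Mul(-1845, Rational(-10837409, 3831)) = Rational(6665006535, 1277)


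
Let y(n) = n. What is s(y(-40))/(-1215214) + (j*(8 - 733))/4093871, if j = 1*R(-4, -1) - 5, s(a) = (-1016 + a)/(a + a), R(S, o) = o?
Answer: 1189123137/1130665762135 ≈ 0.0010517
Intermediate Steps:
s(a) = (-1016 + a)/(2*a) (s(a) = (-1016 + a)/((2*a)) = (-1016 + a)*(1/(2*a)) = (-1016 + a)/(2*a))
j = -6 (j = 1*(-1) - 5 = -1 - 5 = -6)
s(y(-40))/(-1215214) + (j*(8 - 733))/4093871 = ((½)*(-1016 - 40)/(-40))/(-1215214) - 6*(8 - 733)/4093871 = ((½)*(-1/40)*(-1056))*(-1/1215214) - 6*(-725)*(1/4093871) = (66/5)*(-1/1215214) + 4350*(1/4093871) = -3/276185 + 4350/4093871 = 1189123137/1130665762135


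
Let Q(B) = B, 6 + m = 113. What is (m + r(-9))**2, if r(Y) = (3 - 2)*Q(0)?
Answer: 11449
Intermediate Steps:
m = 107 (m = -6 + 113 = 107)
r(Y) = 0 (r(Y) = (3 - 2)*0 = 1*0 = 0)
(m + r(-9))**2 = (107 + 0)**2 = 107**2 = 11449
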